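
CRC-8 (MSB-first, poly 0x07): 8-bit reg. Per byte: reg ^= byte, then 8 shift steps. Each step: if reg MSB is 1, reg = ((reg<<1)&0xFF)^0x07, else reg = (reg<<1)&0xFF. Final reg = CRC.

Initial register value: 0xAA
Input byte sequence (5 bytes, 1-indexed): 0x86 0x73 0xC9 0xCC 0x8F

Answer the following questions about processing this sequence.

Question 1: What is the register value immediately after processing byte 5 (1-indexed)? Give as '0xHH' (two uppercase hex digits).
Answer: 0xF8

Derivation:
After byte 1 (0x86): reg=0xC4
After byte 2 (0x73): reg=0x0C
After byte 3 (0xC9): reg=0x55
After byte 4 (0xCC): reg=0xC6
After byte 5 (0x8F): reg=0xF8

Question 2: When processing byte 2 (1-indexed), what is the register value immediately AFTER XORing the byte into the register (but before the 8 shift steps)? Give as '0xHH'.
Register before byte 2: 0xC4
Byte 2: 0x73
0xC4 XOR 0x73 = 0xB7

Answer: 0xB7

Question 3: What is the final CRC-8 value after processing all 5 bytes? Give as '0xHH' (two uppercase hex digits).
After byte 1 (0x86): reg=0xC4
After byte 2 (0x73): reg=0x0C
After byte 3 (0xC9): reg=0x55
After byte 4 (0xCC): reg=0xC6
After byte 5 (0x8F): reg=0xF8

Answer: 0xF8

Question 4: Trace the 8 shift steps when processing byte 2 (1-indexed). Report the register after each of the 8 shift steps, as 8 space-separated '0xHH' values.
After byte 1 (0x86): reg=0xC4
Register before byte 2: 0xC4
After XOR with byte 0x73: 0xB7

Answer: 0x69 0xD2 0xA3 0x41 0x82 0x03 0x06 0x0C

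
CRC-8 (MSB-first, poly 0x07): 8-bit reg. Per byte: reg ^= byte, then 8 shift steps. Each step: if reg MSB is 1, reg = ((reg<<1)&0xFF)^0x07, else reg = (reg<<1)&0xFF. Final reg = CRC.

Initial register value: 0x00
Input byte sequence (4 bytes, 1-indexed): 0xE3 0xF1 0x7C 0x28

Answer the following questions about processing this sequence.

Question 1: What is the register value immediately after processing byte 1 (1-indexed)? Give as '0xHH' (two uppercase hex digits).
Answer: 0xA7

Derivation:
After byte 1 (0xE3): reg=0xA7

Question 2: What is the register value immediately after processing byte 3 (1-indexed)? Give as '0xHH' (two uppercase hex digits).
Answer: 0x01

Derivation:
After byte 1 (0xE3): reg=0xA7
After byte 2 (0xF1): reg=0xA5
After byte 3 (0x7C): reg=0x01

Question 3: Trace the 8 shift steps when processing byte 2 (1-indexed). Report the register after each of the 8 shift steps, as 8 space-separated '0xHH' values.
Answer: 0xAC 0x5F 0xBE 0x7B 0xF6 0xEB 0xD1 0xA5

Derivation:
After byte 1 (0xE3): reg=0xA7
Register before byte 2: 0xA7
After XOR with byte 0xF1: 0x56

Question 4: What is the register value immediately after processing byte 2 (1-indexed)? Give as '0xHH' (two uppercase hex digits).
After byte 1 (0xE3): reg=0xA7
After byte 2 (0xF1): reg=0xA5

Answer: 0xA5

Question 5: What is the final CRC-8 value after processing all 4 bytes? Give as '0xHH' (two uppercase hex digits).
Answer: 0xDF

Derivation:
After byte 1 (0xE3): reg=0xA7
After byte 2 (0xF1): reg=0xA5
After byte 3 (0x7C): reg=0x01
After byte 4 (0x28): reg=0xDF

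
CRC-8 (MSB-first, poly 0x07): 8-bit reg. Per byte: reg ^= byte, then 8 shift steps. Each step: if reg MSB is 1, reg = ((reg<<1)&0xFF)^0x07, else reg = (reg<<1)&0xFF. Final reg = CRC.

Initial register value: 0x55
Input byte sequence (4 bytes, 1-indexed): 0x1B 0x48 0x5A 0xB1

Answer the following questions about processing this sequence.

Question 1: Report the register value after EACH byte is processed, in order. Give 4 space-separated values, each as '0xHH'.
0xED 0x72 0xD8 0x18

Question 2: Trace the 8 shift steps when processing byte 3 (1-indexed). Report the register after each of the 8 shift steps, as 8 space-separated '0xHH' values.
After byte 1 (0x1B): reg=0xED
After byte 2 (0x48): reg=0x72
Register before byte 3: 0x72
After XOR with byte 0x5A: 0x28

Answer: 0x50 0xA0 0x47 0x8E 0x1B 0x36 0x6C 0xD8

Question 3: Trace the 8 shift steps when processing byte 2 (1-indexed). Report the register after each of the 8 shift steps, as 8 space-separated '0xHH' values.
After byte 1 (0x1B): reg=0xED
Register before byte 2: 0xED
After XOR with byte 0x48: 0xA5

Answer: 0x4D 0x9A 0x33 0x66 0xCC 0x9F 0x39 0x72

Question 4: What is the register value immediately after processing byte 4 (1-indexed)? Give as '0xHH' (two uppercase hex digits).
After byte 1 (0x1B): reg=0xED
After byte 2 (0x48): reg=0x72
After byte 3 (0x5A): reg=0xD8
After byte 4 (0xB1): reg=0x18

Answer: 0x18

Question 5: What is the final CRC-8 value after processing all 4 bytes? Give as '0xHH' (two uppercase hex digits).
Answer: 0x18

Derivation:
After byte 1 (0x1B): reg=0xED
After byte 2 (0x48): reg=0x72
After byte 3 (0x5A): reg=0xD8
After byte 4 (0xB1): reg=0x18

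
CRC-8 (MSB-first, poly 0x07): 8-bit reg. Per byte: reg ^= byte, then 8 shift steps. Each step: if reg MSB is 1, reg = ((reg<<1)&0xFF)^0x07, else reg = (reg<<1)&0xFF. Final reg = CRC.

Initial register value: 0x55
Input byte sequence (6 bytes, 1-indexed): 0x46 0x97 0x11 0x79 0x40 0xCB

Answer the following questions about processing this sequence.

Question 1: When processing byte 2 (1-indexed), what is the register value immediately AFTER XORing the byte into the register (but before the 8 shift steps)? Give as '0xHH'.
Answer: 0xEE

Derivation:
Register before byte 2: 0x79
Byte 2: 0x97
0x79 XOR 0x97 = 0xEE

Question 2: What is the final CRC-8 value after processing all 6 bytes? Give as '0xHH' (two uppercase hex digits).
After byte 1 (0x46): reg=0x79
After byte 2 (0x97): reg=0x84
After byte 3 (0x11): reg=0xE2
After byte 4 (0x79): reg=0xC8
After byte 5 (0x40): reg=0xB1
After byte 6 (0xCB): reg=0x61

Answer: 0x61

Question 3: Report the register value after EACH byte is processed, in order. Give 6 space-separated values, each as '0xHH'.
0x79 0x84 0xE2 0xC8 0xB1 0x61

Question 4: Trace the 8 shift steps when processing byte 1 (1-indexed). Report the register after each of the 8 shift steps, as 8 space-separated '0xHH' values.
Register before byte 1: 0x55
After XOR with byte 0x46: 0x13

Answer: 0x26 0x4C 0x98 0x37 0x6E 0xDC 0xBF 0x79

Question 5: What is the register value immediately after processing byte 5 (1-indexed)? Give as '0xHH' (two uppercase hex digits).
After byte 1 (0x46): reg=0x79
After byte 2 (0x97): reg=0x84
After byte 3 (0x11): reg=0xE2
After byte 4 (0x79): reg=0xC8
After byte 5 (0x40): reg=0xB1

Answer: 0xB1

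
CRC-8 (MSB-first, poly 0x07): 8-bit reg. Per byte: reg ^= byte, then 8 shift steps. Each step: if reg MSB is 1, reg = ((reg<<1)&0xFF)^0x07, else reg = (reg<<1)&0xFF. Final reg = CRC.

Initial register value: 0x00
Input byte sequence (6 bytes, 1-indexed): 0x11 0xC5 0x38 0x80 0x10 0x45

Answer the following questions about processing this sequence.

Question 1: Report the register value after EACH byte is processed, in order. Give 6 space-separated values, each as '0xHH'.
0x77 0x17 0xCD 0xE4 0xC2 0x9C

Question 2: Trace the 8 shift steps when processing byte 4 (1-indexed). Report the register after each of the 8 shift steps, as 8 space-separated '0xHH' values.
After byte 1 (0x11): reg=0x77
After byte 2 (0xC5): reg=0x17
After byte 3 (0x38): reg=0xCD
Register before byte 4: 0xCD
After XOR with byte 0x80: 0x4D

Answer: 0x9A 0x33 0x66 0xCC 0x9F 0x39 0x72 0xE4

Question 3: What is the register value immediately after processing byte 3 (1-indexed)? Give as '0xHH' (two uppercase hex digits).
Answer: 0xCD

Derivation:
After byte 1 (0x11): reg=0x77
After byte 2 (0xC5): reg=0x17
After byte 3 (0x38): reg=0xCD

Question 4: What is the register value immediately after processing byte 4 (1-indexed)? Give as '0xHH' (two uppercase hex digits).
Answer: 0xE4

Derivation:
After byte 1 (0x11): reg=0x77
After byte 2 (0xC5): reg=0x17
After byte 3 (0x38): reg=0xCD
After byte 4 (0x80): reg=0xE4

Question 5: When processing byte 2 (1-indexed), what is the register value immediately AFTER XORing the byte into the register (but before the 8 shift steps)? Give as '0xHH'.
Answer: 0xB2

Derivation:
Register before byte 2: 0x77
Byte 2: 0xC5
0x77 XOR 0xC5 = 0xB2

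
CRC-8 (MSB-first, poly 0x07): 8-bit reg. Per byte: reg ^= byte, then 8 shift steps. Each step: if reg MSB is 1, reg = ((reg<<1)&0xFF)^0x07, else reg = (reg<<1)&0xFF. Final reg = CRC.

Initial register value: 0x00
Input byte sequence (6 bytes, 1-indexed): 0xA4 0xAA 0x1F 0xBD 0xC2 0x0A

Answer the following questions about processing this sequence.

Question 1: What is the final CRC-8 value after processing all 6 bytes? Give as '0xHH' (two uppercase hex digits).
Answer: 0x62

Derivation:
After byte 1 (0xA4): reg=0x75
After byte 2 (0xAA): reg=0x13
After byte 3 (0x1F): reg=0x24
After byte 4 (0xBD): reg=0xC6
After byte 5 (0xC2): reg=0x1C
After byte 6 (0x0A): reg=0x62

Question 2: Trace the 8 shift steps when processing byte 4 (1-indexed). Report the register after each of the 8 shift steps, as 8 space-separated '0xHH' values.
Answer: 0x35 0x6A 0xD4 0xAF 0x59 0xB2 0x63 0xC6

Derivation:
After byte 1 (0xA4): reg=0x75
After byte 2 (0xAA): reg=0x13
After byte 3 (0x1F): reg=0x24
Register before byte 4: 0x24
After XOR with byte 0xBD: 0x99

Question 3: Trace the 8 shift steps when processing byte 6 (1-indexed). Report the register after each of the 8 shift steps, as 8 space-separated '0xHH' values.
After byte 1 (0xA4): reg=0x75
After byte 2 (0xAA): reg=0x13
After byte 3 (0x1F): reg=0x24
After byte 4 (0xBD): reg=0xC6
After byte 5 (0xC2): reg=0x1C
Register before byte 6: 0x1C
After XOR with byte 0x0A: 0x16

Answer: 0x2C 0x58 0xB0 0x67 0xCE 0x9B 0x31 0x62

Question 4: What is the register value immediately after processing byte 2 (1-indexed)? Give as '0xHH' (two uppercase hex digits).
After byte 1 (0xA4): reg=0x75
After byte 2 (0xAA): reg=0x13

Answer: 0x13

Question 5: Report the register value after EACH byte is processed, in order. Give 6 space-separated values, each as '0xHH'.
0x75 0x13 0x24 0xC6 0x1C 0x62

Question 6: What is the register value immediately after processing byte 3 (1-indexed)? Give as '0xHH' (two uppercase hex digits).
After byte 1 (0xA4): reg=0x75
After byte 2 (0xAA): reg=0x13
After byte 3 (0x1F): reg=0x24

Answer: 0x24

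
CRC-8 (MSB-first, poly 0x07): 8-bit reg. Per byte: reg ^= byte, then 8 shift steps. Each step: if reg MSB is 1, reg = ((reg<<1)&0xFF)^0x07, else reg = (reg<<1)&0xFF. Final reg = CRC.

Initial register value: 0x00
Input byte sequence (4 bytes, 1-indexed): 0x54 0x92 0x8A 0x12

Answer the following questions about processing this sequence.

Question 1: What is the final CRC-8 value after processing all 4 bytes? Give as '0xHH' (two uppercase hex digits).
Answer: 0x91

Derivation:
After byte 1 (0x54): reg=0xAB
After byte 2 (0x92): reg=0xAF
After byte 3 (0x8A): reg=0xFB
After byte 4 (0x12): reg=0x91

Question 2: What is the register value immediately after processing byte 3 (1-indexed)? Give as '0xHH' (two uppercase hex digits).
After byte 1 (0x54): reg=0xAB
After byte 2 (0x92): reg=0xAF
After byte 3 (0x8A): reg=0xFB

Answer: 0xFB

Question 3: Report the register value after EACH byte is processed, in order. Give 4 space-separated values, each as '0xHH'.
0xAB 0xAF 0xFB 0x91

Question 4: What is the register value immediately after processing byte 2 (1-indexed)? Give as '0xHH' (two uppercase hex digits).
After byte 1 (0x54): reg=0xAB
After byte 2 (0x92): reg=0xAF

Answer: 0xAF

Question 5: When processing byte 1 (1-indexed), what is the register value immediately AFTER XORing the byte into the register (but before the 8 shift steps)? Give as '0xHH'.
Answer: 0x54

Derivation:
Register before byte 1: 0x00
Byte 1: 0x54
0x00 XOR 0x54 = 0x54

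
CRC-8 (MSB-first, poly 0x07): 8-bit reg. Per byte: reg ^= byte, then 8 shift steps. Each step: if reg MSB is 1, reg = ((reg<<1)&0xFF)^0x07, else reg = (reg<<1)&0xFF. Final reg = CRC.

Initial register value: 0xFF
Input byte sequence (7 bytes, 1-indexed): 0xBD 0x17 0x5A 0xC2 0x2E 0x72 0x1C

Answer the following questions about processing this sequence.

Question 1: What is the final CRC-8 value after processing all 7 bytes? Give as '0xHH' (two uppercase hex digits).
Answer: 0xAF

Derivation:
After byte 1 (0xBD): reg=0xC9
After byte 2 (0x17): reg=0x14
After byte 3 (0x5A): reg=0xED
After byte 4 (0xC2): reg=0xCD
After byte 5 (0x2E): reg=0xA7
After byte 6 (0x72): reg=0x25
After byte 7 (0x1C): reg=0xAF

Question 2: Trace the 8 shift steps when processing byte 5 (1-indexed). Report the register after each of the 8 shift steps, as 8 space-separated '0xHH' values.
Answer: 0xC1 0x85 0x0D 0x1A 0x34 0x68 0xD0 0xA7

Derivation:
After byte 1 (0xBD): reg=0xC9
After byte 2 (0x17): reg=0x14
After byte 3 (0x5A): reg=0xED
After byte 4 (0xC2): reg=0xCD
Register before byte 5: 0xCD
After XOR with byte 0x2E: 0xE3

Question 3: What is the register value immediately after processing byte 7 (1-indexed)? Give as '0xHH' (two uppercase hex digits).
Answer: 0xAF

Derivation:
After byte 1 (0xBD): reg=0xC9
After byte 2 (0x17): reg=0x14
After byte 3 (0x5A): reg=0xED
After byte 4 (0xC2): reg=0xCD
After byte 5 (0x2E): reg=0xA7
After byte 6 (0x72): reg=0x25
After byte 7 (0x1C): reg=0xAF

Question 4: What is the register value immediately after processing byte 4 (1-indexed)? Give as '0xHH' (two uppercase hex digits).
After byte 1 (0xBD): reg=0xC9
After byte 2 (0x17): reg=0x14
After byte 3 (0x5A): reg=0xED
After byte 4 (0xC2): reg=0xCD

Answer: 0xCD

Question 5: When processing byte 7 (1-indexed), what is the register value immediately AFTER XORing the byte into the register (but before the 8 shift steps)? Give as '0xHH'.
Register before byte 7: 0x25
Byte 7: 0x1C
0x25 XOR 0x1C = 0x39

Answer: 0x39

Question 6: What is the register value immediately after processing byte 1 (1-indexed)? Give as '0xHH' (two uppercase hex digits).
After byte 1 (0xBD): reg=0xC9

Answer: 0xC9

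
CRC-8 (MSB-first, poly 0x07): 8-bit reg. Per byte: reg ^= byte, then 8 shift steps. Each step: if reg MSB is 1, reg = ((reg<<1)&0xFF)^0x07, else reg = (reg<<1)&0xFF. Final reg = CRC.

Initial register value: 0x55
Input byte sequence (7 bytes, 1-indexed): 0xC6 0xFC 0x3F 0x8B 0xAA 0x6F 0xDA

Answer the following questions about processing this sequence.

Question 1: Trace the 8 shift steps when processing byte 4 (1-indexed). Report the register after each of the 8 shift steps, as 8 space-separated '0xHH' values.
Answer: 0x93 0x21 0x42 0x84 0x0F 0x1E 0x3C 0x78

Derivation:
After byte 1 (0xC6): reg=0xF0
After byte 2 (0xFC): reg=0x24
After byte 3 (0x3F): reg=0x41
Register before byte 4: 0x41
After XOR with byte 0x8B: 0xCA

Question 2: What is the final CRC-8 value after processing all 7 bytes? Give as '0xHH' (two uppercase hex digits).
After byte 1 (0xC6): reg=0xF0
After byte 2 (0xFC): reg=0x24
After byte 3 (0x3F): reg=0x41
After byte 4 (0x8B): reg=0x78
After byte 5 (0xAA): reg=0x30
After byte 6 (0x6F): reg=0x9A
After byte 7 (0xDA): reg=0xC7

Answer: 0xC7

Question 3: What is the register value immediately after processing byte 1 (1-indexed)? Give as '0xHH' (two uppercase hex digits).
After byte 1 (0xC6): reg=0xF0

Answer: 0xF0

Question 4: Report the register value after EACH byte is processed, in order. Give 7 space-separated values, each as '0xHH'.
0xF0 0x24 0x41 0x78 0x30 0x9A 0xC7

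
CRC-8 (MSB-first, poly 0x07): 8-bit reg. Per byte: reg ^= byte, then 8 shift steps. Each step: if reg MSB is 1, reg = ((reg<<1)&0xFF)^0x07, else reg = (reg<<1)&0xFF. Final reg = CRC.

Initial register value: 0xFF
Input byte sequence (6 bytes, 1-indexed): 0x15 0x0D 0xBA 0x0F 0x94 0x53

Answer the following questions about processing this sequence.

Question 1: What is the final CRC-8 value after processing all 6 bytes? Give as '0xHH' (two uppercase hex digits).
Answer: 0x00

Derivation:
After byte 1 (0x15): reg=0x98
After byte 2 (0x0D): reg=0xE2
After byte 3 (0xBA): reg=0x8F
After byte 4 (0x0F): reg=0x89
After byte 5 (0x94): reg=0x53
After byte 6 (0x53): reg=0x00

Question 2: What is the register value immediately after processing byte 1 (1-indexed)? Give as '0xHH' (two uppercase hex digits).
After byte 1 (0x15): reg=0x98

Answer: 0x98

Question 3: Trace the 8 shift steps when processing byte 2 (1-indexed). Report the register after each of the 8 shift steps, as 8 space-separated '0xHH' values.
After byte 1 (0x15): reg=0x98
Register before byte 2: 0x98
After XOR with byte 0x0D: 0x95

Answer: 0x2D 0x5A 0xB4 0x6F 0xDE 0xBB 0x71 0xE2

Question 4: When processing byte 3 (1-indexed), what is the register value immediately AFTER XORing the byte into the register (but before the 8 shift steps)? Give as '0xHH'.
Answer: 0x58

Derivation:
Register before byte 3: 0xE2
Byte 3: 0xBA
0xE2 XOR 0xBA = 0x58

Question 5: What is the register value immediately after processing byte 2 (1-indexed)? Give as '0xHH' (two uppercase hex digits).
Answer: 0xE2

Derivation:
After byte 1 (0x15): reg=0x98
After byte 2 (0x0D): reg=0xE2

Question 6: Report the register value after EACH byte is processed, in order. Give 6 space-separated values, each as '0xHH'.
0x98 0xE2 0x8F 0x89 0x53 0x00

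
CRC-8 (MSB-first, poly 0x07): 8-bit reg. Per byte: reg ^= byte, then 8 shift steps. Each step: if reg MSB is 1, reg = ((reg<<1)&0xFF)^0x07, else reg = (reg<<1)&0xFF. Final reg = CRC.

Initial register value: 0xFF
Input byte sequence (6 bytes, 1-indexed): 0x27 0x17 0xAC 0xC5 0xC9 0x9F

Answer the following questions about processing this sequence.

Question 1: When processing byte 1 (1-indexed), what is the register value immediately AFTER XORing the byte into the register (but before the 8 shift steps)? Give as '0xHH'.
Register before byte 1: 0xFF
Byte 1: 0x27
0xFF XOR 0x27 = 0xD8

Answer: 0xD8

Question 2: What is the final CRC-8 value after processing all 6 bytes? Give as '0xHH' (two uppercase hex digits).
After byte 1 (0x27): reg=0x06
After byte 2 (0x17): reg=0x77
After byte 3 (0xAC): reg=0x0F
After byte 4 (0xC5): reg=0x78
After byte 5 (0xC9): reg=0x1E
After byte 6 (0x9F): reg=0x8E

Answer: 0x8E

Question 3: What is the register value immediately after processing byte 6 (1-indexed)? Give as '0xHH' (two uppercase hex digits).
Answer: 0x8E

Derivation:
After byte 1 (0x27): reg=0x06
After byte 2 (0x17): reg=0x77
After byte 3 (0xAC): reg=0x0F
After byte 4 (0xC5): reg=0x78
After byte 5 (0xC9): reg=0x1E
After byte 6 (0x9F): reg=0x8E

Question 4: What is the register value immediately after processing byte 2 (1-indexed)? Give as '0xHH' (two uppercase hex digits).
After byte 1 (0x27): reg=0x06
After byte 2 (0x17): reg=0x77

Answer: 0x77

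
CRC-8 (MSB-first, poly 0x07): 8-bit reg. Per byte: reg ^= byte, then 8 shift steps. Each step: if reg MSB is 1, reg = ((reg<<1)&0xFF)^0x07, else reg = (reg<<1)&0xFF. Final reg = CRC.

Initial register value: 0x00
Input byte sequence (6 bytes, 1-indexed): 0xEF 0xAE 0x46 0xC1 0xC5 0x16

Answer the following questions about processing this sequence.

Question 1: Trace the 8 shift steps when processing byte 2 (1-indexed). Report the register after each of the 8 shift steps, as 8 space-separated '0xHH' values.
Answer: 0x5A 0xB4 0x6F 0xDE 0xBB 0x71 0xE2 0xC3

Derivation:
After byte 1 (0xEF): reg=0x83
Register before byte 2: 0x83
After XOR with byte 0xAE: 0x2D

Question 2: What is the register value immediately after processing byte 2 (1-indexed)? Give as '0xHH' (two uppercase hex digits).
Answer: 0xC3

Derivation:
After byte 1 (0xEF): reg=0x83
After byte 2 (0xAE): reg=0xC3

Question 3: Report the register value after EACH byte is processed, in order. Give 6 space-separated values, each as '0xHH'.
0x83 0xC3 0x92 0xBE 0x66 0x57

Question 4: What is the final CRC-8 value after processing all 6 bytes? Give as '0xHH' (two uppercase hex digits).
Answer: 0x57

Derivation:
After byte 1 (0xEF): reg=0x83
After byte 2 (0xAE): reg=0xC3
After byte 3 (0x46): reg=0x92
After byte 4 (0xC1): reg=0xBE
After byte 5 (0xC5): reg=0x66
After byte 6 (0x16): reg=0x57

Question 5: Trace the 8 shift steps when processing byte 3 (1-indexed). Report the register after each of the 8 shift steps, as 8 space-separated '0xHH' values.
After byte 1 (0xEF): reg=0x83
After byte 2 (0xAE): reg=0xC3
Register before byte 3: 0xC3
After XOR with byte 0x46: 0x85

Answer: 0x0D 0x1A 0x34 0x68 0xD0 0xA7 0x49 0x92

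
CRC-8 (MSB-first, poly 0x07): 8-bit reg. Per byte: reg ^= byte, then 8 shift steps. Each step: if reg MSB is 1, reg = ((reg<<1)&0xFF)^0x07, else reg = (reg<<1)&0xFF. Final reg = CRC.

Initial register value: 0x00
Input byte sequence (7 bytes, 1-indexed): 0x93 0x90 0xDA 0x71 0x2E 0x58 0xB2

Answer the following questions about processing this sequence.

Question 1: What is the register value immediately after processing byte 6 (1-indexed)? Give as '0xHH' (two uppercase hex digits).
Answer: 0x06

Derivation:
After byte 1 (0x93): reg=0xF0
After byte 2 (0x90): reg=0x27
After byte 3 (0xDA): reg=0xFD
After byte 4 (0x71): reg=0xAD
After byte 5 (0x2E): reg=0x80
After byte 6 (0x58): reg=0x06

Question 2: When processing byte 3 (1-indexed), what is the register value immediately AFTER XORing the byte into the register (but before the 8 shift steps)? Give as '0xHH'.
Answer: 0xFD

Derivation:
Register before byte 3: 0x27
Byte 3: 0xDA
0x27 XOR 0xDA = 0xFD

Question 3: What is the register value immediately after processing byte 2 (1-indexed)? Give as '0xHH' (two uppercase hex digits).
After byte 1 (0x93): reg=0xF0
After byte 2 (0x90): reg=0x27

Answer: 0x27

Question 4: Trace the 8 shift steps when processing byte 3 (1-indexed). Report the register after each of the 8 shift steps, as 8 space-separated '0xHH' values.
After byte 1 (0x93): reg=0xF0
After byte 2 (0x90): reg=0x27
Register before byte 3: 0x27
After XOR with byte 0xDA: 0xFD

Answer: 0xFD 0xFD 0xFD 0xFD 0xFD 0xFD 0xFD 0xFD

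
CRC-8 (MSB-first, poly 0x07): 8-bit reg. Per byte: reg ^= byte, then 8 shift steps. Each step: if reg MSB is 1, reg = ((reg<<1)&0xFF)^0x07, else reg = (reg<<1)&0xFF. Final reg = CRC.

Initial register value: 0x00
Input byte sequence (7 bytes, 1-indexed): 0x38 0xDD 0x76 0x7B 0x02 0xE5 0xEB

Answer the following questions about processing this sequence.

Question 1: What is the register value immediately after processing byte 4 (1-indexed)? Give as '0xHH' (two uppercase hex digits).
Answer: 0x1D

Derivation:
After byte 1 (0x38): reg=0xA8
After byte 2 (0xDD): reg=0x4C
After byte 3 (0x76): reg=0xA6
After byte 4 (0x7B): reg=0x1D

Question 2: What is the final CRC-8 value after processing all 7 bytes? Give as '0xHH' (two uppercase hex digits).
Answer: 0x78

Derivation:
After byte 1 (0x38): reg=0xA8
After byte 2 (0xDD): reg=0x4C
After byte 3 (0x76): reg=0xA6
After byte 4 (0x7B): reg=0x1D
After byte 5 (0x02): reg=0x5D
After byte 6 (0xE5): reg=0x21
After byte 7 (0xEB): reg=0x78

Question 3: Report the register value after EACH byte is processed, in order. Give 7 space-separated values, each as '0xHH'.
0xA8 0x4C 0xA6 0x1D 0x5D 0x21 0x78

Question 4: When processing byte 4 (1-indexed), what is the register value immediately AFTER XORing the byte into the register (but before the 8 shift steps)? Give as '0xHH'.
Register before byte 4: 0xA6
Byte 4: 0x7B
0xA6 XOR 0x7B = 0xDD

Answer: 0xDD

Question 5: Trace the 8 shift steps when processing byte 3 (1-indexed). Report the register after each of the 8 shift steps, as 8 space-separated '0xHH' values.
Answer: 0x74 0xE8 0xD7 0xA9 0x55 0xAA 0x53 0xA6

Derivation:
After byte 1 (0x38): reg=0xA8
After byte 2 (0xDD): reg=0x4C
Register before byte 3: 0x4C
After XOR with byte 0x76: 0x3A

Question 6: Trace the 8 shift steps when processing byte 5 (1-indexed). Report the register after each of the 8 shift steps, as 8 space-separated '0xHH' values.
After byte 1 (0x38): reg=0xA8
After byte 2 (0xDD): reg=0x4C
After byte 3 (0x76): reg=0xA6
After byte 4 (0x7B): reg=0x1D
Register before byte 5: 0x1D
After XOR with byte 0x02: 0x1F

Answer: 0x3E 0x7C 0xF8 0xF7 0xE9 0xD5 0xAD 0x5D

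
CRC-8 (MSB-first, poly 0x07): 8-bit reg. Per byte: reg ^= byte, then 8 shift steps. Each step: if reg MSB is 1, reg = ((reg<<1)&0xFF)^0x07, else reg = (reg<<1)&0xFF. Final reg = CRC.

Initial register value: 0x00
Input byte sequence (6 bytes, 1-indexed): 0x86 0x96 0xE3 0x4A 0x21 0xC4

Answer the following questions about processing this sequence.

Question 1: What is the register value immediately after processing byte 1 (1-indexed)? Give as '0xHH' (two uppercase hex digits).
After byte 1 (0x86): reg=0x9B

Answer: 0x9B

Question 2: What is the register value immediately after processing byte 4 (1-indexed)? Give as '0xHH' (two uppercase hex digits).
After byte 1 (0x86): reg=0x9B
After byte 2 (0x96): reg=0x23
After byte 3 (0xE3): reg=0x4E
After byte 4 (0x4A): reg=0x1C

Answer: 0x1C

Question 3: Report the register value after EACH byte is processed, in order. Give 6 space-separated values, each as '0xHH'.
0x9B 0x23 0x4E 0x1C 0xB3 0x42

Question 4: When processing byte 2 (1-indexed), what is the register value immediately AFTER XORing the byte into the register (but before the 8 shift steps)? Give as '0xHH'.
Answer: 0x0D

Derivation:
Register before byte 2: 0x9B
Byte 2: 0x96
0x9B XOR 0x96 = 0x0D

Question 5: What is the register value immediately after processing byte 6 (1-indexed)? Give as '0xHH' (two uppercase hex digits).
Answer: 0x42

Derivation:
After byte 1 (0x86): reg=0x9B
After byte 2 (0x96): reg=0x23
After byte 3 (0xE3): reg=0x4E
After byte 4 (0x4A): reg=0x1C
After byte 5 (0x21): reg=0xB3
After byte 6 (0xC4): reg=0x42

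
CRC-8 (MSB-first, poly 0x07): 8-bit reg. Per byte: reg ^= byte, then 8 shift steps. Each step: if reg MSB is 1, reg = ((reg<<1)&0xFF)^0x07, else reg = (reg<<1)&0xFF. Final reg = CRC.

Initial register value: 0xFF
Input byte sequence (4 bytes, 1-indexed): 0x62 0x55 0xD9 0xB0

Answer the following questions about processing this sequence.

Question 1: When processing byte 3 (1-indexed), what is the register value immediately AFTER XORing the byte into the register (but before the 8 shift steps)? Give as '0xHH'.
Answer: 0x7D

Derivation:
Register before byte 3: 0xA4
Byte 3: 0xD9
0xA4 XOR 0xD9 = 0x7D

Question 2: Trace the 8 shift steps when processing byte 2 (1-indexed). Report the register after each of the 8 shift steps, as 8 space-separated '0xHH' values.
Answer: 0x19 0x32 0x64 0xC8 0x97 0x29 0x52 0xA4

Derivation:
After byte 1 (0x62): reg=0xDA
Register before byte 2: 0xDA
After XOR with byte 0x55: 0x8F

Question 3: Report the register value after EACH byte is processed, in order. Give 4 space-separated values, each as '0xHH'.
0xDA 0xA4 0x74 0x52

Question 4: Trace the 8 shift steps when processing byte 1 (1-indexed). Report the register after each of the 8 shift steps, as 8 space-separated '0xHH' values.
Register before byte 1: 0xFF
After XOR with byte 0x62: 0x9D

Answer: 0x3D 0x7A 0xF4 0xEF 0xD9 0xB5 0x6D 0xDA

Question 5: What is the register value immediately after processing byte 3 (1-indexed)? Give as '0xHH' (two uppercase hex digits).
Answer: 0x74

Derivation:
After byte 1 (0x62): reg=0xDA
After byte 2 (0x55): reg=0xA4
After byte 3 (0xD9): reg=0x74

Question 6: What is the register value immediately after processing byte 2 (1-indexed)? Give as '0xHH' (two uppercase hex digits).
After byte 1 (0x62): reg=0xDA
After byte 2 (0x55): reg=0xA4

Answer: 0xA4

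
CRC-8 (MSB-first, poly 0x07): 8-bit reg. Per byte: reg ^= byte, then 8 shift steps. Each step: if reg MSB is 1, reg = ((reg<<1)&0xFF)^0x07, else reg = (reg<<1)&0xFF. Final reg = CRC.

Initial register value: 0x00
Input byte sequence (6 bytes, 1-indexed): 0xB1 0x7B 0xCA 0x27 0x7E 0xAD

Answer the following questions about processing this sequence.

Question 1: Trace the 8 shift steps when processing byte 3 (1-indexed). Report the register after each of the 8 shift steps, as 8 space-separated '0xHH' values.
Answer: 0xEB 0xD1 0xA5 0x4D 0x9A 0x33 0x66 0xCC

Derivation:
After byte 1 (0xB1): reg=0x1E
After byte 2 (0x7B): reg=0x3C
Register before byte 3: 0x3C
After XOR with byte 0xCA: 0xF6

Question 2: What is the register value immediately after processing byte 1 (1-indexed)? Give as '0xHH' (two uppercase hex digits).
After byte 1 (0xB1): reg=0x1E

Answer: 0x1E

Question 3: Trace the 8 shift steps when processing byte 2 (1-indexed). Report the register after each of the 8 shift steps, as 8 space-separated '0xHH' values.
Answer: 0xCA 0x93 0x21 0x42 0x84 0x0F 0x1E 0x3C

Derivation:
After byte 1 (0xB1): reg=0x1E
Register before byte 2: 0x1E
After XOR with byte 0x7B: 0x65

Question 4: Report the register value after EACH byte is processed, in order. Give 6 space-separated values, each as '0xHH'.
0x1E 0x3C 0xCC 0x9F 0xA9 0x1C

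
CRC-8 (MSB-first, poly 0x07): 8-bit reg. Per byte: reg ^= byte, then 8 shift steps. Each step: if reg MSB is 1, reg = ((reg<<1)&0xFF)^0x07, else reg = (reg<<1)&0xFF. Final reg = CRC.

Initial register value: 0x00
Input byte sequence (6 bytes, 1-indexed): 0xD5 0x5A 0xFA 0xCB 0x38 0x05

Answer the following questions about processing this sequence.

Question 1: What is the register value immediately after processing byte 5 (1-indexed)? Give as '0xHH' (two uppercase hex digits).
After byte 1 (0xD5): reg=0x25
After byte 2 (0x5A): reg=0x7A
After byte 3 (0xFA): reg=0x89
After byte 4 (0xCB): reg=0xC9
After byte 5 (0x38): reg=0xD9

Answer: 0xD9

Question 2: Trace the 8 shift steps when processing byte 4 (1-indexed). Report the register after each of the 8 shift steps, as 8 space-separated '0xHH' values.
Answer: 0x84 0x0F 0x1E 0x3C 0x78 0xF0 0xE7 0xC9

Derivation:
After byte 1 (0xD5): reg=0x25
After byte 2 (0x5A): reg=0x7A
After byte 3 (0xFA): reg=0x89
Register before byte 4: 0x89
After XOR with byte 0xCB: 0x42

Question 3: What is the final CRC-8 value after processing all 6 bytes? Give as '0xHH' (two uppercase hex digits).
After byte 1 (0xD5): reg=0x25
After byte 2 (0x5A): reg=0x7A
After byte 3 (0xFA): reg=0x89
After byte 4 (0xCB): reg=0xC9
After byte 5 (0x38): reg=0xD9
After byte 6 (0x05): reg=0x1A

Answer: 0x1A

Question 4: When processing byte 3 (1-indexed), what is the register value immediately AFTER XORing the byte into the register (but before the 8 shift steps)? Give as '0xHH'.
Answer: 0x80

Derivation:
Register before byte 3: 0x7A
Byte 3: 0xFA
0x7A XOR 0xFA = 0x80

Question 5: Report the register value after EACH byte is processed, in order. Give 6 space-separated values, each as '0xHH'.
0x25 0x7A 0x89 0xC9 0xD9 0x1A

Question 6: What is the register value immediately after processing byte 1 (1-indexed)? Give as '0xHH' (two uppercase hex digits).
Answer: 0x25

Derivation:
After byte 1 (0xD5): reg=0x25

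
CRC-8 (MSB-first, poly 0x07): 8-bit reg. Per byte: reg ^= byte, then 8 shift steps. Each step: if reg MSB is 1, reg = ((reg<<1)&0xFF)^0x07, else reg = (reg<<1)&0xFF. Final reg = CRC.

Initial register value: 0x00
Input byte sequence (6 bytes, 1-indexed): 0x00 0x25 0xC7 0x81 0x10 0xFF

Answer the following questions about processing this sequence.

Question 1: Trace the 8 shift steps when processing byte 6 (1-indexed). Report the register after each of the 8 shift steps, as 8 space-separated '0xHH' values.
After byte 1 (0x00): reg=0x00
After byte 2 (0x25): reg=0xFB
After byte 3 (0xC7): reg=0xB4
After byte 4 (0x81): reg=0x8B
After byte 5 (0x10): reg=0xC8
Register before byte 6: 0xC8
After XOR with byte 0xFF: 0x37

Answer: 0x6E 0xDC 0xBF 0x79 0xF2 0xE3 0xC1 0x85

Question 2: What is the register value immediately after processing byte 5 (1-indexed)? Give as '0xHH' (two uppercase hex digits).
After byte 1 (0x00): reg=0x00
After byte 2 (0x25): reg=0xFB
After byte 3 (0xC7): reg=0xB4
After byte 4 (0x81): reg=0x8B
After byte 5 (0x10): reg=0xC8

Answer: 0xC8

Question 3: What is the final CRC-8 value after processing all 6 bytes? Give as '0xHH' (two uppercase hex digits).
After byte 1 (0x00): reg=0x00
After byte 2 (0x25): reg=0xFB
After byte 3 (0xC7): reg=0xB4
After byte 4 (0x81): reg=0x8B
After byte 5 (0x10): reg=0xC8
After byte 6 (0xFF): reg=0x85

Answer: 0x85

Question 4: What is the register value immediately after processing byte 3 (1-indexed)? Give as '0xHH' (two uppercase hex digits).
After byte 1 (0x00): reg=0x00
After byte 2 (0x25): reg=0xFB
After byte 3 (0xC7): reg=0xB4

Answer: 0xB4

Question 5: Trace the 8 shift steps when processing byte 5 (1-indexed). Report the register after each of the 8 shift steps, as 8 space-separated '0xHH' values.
After byte 1 (0x00): reg=0x00
After byte 2 (0x25): reg=0xFB
After byte 3 (0xC7): reg=0xB4
After byte 4 (0x81): reg=0x8B
Register before byte 5: 0x8B
After XOR with byte 0x10: 0x9B

Answer: 0x31 0x62 0xC4 0x8F 0x19 0x32 0x64 0xC8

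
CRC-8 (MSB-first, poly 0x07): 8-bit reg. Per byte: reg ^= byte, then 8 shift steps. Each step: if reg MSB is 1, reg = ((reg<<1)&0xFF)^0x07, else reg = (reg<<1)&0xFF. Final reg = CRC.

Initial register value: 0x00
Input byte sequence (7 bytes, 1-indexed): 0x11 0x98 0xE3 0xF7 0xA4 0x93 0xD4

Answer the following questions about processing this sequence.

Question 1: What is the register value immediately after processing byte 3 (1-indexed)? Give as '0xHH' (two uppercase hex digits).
After byte 1 (0x11): reg=0x77
After byte 2 (0x98): reg=0x83
After byte 3 (0xE3): reg=0x27

Answer: 0x27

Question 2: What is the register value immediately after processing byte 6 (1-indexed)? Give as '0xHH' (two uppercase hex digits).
After byte 1 (0x11): reg=0x77
After byte 2 (0x98): reg=0x83
After byte 3 (0xE3): reg=0x27
After byte 4 (0xF7): reg=0x3E
After byte 5 (0xA4): reg=0xCF
After byte 6 (0x93): reg=0x93

Answer: 0x93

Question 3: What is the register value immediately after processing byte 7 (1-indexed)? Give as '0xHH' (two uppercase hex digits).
After byte 1 (0x11): reg=0x77
After byte 2 (0x98): reg=0x83
After byte 3 (0xE3): reg=0x27
After byte 4 (0xF7): reg=0x3E
After byte 5 (0xA4): reg=0xCF
After byte 6 (0x93): reg=0x93
After byte 7 (0xD4): reg=0xD2

Answer: 0xD2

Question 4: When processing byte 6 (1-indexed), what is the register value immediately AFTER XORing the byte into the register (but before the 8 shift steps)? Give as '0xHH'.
Register before byte 6: 0xCF
Byte 6: 0x93
0xCF XOR 0x93 = 0x5C

Answer: 0x5C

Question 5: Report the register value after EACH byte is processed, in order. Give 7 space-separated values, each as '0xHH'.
0x77 0x83 0x27 0x3E 0xCF 0x93 0xD2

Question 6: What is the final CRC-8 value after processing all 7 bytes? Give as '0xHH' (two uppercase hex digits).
After byte 1 (0x11): reg=0x77
After byte 2 (0x98): reg=0x83
After byte 3 (0xE3): reg=0x27
After byte 4 (0xF7): reg=0x3E
After byte 5 (0xA4): reg=0xCF
After byte 6 (0x93): reg=0x93
After byte 7 (0xD4): reg=0xD2

Answer: 0xD2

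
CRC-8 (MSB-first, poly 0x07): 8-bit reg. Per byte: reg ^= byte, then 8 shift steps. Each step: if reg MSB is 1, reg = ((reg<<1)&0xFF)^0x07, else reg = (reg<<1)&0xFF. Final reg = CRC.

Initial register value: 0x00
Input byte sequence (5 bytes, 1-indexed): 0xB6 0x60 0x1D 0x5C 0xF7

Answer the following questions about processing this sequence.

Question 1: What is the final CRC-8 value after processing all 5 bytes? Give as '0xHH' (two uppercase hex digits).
Answer: 0xD7

Derivation:
After byte 1 (0xB6): reg=0x0B
After byte 2 (0x60): reg=0x16
After byte 3 (0x1D): reg=0x31
After byte 4 (0x5C): reg=0x04
After byte 5 (0xF7): reg=0xD7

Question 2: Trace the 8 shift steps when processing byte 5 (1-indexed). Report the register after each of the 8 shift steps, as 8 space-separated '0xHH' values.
Answer: 0xE1 0xC5 0x8D 0x1D 0x3A 0x74 0xE8 0xD7

Derivation:
After byte 1 (0xB6): reg=0x0B
After byte 2 (0x60): reg=0x16
After byte 3 (0x1D): reg=0x31
After byte 4 (0x5C): reg=0x04
Register before byte 5: 0x04
After XOR with byte 0xF7: 0xF3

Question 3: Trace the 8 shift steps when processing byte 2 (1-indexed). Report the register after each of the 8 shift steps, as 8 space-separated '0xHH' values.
After byte 1 (0xB6): reg=0x0B
Register before byte 2: 0x0B
After XOR with byte 0x60: 0x6B

Answer: 0xD6 0xAB 0x51 0xA2 0x43 0x86 0x0B 0x16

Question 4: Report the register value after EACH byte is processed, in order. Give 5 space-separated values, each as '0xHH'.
0x0B 0x16 0x31 0x04 0xD7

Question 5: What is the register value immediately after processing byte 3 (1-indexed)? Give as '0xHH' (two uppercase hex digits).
After byte 1 (0xB6): reg=0x0B
After byte 2 (0x60): reg=0x16
After byte 3 (0x1D): reg=0x31

Answer: 0x31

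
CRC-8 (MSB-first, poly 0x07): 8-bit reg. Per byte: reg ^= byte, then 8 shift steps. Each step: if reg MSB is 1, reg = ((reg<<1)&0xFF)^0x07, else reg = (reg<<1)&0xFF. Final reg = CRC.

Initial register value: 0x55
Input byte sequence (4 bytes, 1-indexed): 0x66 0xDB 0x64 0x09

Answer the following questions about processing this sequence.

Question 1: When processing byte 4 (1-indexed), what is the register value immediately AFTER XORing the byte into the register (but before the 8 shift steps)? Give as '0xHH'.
Answer: 0x43

Derivation:
Register before byte 4: 0x4A
Byte 4: 0x09
0x4A XOR 0x09 = 0x43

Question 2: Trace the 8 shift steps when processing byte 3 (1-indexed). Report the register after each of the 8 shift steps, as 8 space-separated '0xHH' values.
Answer: 0x5D 0xBA 0x73 0xE6 0xCB 0x91 0x25 0x4A

Derivation:
After byte 1 (0x66): reg=0x99
After byte 2 (0xDB): reg=0xC9
Register before byte 3: 0xC9
After XOR with byte 0x64: 0xAD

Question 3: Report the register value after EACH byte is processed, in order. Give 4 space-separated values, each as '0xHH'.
0x99 0xC9 0x4A 0xCE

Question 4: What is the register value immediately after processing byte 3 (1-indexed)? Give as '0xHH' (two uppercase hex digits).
Answer: 0x4A

Derivation:
After byte 1 (0x66): reg=0x99
After byte 2 (0xDB): reg=0xC9
After byte 3 (0x64): reg=0x4A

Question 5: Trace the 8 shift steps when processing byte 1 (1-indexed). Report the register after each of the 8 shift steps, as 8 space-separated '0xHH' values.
Answer: 0x66 0xCC 0x9F 0x39 0x72 0xE4 0xCF 0x99

Derivation:
Register before byte 1: 0x55
After XOR with byte 0x66: 0x33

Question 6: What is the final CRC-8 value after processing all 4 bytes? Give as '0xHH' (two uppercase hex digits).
After byte 1 (0x66): reg=0x99
After byte 2 (0xDB): reg=0xC9
After byte 3 (0x64): reg=0x4A
After byte 4 (0x09): reg=0xCE

Answer: 0xCE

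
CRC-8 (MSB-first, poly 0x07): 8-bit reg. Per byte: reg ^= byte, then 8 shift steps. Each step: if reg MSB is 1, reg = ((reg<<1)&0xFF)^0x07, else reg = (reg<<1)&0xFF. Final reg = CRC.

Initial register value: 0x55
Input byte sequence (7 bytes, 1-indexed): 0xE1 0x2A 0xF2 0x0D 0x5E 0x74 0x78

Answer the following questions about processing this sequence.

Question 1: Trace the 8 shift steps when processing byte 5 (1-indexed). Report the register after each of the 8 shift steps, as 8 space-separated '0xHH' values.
Answer: 0x8E 0x1B 0x36 0x6C 0xD8 0xB7 0x69 0xD2

Derivation:
After byte 1 (0xE1): reg=0x05
After byte 2 (0x2A): reg=0xCD
After byte 3 (0xF2): reg=0xBD
After byte 4 (0x0D): reg=0x19
Register before byte 5: 0x19
After XOR with byte 0x5E: 0x47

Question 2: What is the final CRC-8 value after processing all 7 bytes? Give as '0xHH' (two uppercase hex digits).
After byte 1 (0xE1): reg=0x05
After byte 2 (0x2A): reg=0xCD
After byte 3 (0xF2): reg=0xBD
After byte 4 (0x0D): reg=0x19
After byte 5 (0x5E): reg=0xD2
After byte 6 (0x74): reg=0x7B
After byte 7 (0x78): reg=0x09

Answer: 0x09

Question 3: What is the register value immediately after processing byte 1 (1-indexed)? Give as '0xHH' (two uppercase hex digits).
After byte 1 (0xE1): reg=0x05

Answer: 0x05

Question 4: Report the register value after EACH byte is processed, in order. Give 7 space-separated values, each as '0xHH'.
0x05 0xCD 0xBD 0x19 0xD2 0x7B 0x09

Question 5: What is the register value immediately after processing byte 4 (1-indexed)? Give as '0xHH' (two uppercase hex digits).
Answer: 0x19

Derivation:
After byte 1 (0xE1): reg=0x05
After byte 2 (0x2A): reg=0xCD
After byte 3 (0xF2): reg=0xBD
After byte 4 (0x0D): reg=0x19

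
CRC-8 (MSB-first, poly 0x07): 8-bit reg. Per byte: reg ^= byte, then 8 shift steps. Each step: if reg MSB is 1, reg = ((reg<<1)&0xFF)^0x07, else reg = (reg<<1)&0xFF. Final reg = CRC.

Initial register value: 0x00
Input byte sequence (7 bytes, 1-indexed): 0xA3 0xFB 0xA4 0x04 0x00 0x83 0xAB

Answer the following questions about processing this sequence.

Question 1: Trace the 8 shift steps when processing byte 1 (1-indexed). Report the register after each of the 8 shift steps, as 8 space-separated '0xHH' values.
Register before byte 1: 0x00
After XOR with byte 0xA3: 0xA3

Answer: 0x41 0x82 0x03 0x06 0x0C 0x18 0x30 0x60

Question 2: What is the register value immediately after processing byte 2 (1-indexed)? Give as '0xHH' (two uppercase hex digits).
After byte 1 (0xA3): reg=0x60
After byte 2 (0xFB): reg=0xC8

Answer: 0xC8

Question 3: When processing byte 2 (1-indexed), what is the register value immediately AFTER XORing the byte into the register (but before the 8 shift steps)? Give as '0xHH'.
Answer: 0x9B

Derivation:
Register before byte 2: 0x60
Byte 2: 0xFB
0x60 XOR 0xFB = 0x9B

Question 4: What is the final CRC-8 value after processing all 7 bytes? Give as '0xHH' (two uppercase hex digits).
After byte 1 (0xA3): reg=0x60
After byte 2 (0xFB): reg=0xC8
After byte 3 (0xA4): reg=0x03
After byte 4 (0x04): reg=0x15
After byte 5 (0x00): reg=0x6B
After byte 6 (0x83): reg=0x96
After byte 7 (0xAB): reg=0xB3

Answer: 0xB3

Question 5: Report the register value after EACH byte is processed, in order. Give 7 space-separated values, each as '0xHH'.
0x60 0xC8 0x03 0x15 0x6B 0x96 0xB3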